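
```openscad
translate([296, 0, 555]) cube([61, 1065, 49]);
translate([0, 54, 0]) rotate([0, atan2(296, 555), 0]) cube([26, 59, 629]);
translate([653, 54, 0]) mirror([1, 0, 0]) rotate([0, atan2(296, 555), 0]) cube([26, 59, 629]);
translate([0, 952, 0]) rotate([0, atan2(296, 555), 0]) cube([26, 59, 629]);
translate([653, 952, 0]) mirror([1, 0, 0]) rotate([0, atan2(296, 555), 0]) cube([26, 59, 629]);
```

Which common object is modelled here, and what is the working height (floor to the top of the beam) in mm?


A sawhorse. The overall height is 604 mm.

A beam across two mirrored pairs of raked legs — a sawhorse. The beam's underside is at z = 555 (matching the legs' vertical rise in atan2(296, 555)) and the beam is 49 mm tall, so its top is at 555 + 49 = 604 mm. The raked legs top out at the beam's underside, so that is the highest point.


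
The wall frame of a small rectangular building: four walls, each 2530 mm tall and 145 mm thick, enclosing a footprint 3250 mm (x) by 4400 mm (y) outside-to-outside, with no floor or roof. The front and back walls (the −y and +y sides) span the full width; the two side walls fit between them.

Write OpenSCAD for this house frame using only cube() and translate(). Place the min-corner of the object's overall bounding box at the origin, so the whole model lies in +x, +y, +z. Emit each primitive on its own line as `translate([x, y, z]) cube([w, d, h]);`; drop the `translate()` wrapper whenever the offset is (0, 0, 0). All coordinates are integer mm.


cube([3250, 145, 2530]);
translate([0, 4255, 0]) cube([3250, 145, 2530]);
translate([0, 145, 0]) cube([145, 4110, 2530]);
translate([3105, 145, 0]) cube([145, 4110, 2530]);


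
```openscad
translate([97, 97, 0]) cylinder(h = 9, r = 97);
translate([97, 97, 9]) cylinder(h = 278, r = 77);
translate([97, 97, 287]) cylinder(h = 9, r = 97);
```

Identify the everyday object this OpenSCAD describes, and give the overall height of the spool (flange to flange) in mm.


A spool. The overall height is 296 mm.

Three coaxial cylinders, large–small–large — a spool. Two 9 mm flanges and a 278 mm core give 9 + 278 + 9 = 296 mm.


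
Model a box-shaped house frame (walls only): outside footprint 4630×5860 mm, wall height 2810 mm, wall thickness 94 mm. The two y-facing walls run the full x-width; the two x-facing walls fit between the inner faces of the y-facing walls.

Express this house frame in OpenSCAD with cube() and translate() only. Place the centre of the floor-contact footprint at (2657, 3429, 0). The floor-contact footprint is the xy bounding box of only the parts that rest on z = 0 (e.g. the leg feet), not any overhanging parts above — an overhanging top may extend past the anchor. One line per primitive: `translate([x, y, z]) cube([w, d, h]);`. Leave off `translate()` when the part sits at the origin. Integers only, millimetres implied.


translate([342, 499, 0]) cube([4630, 94, 2810]);
translate([342, 6265, 0]) cube([4630, 94, 2810]);
translate([342, 593, 0]) cube([94, 5672, 2810]);
translate([4878, 593, 0]) cube([94, 5672, 2810]);


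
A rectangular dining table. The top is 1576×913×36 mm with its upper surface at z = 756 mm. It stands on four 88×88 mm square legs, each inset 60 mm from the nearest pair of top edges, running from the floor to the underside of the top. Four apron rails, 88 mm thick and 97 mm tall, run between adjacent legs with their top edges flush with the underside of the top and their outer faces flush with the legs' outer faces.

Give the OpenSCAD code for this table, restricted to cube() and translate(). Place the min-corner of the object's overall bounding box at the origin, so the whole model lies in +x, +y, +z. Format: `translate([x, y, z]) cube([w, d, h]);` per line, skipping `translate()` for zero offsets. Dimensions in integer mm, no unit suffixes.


translate([0, 0, 720]) cube([1576, 913, 36]);
translate([60, 60, 0]) cube([88, 88, 720]);
translate([1428, 60, 0]) cube([88, 88, 720]);
translate([60, 765, 0]) cube([88, 88, 720]);
translate([1428, 765, 0]) cube([88, 88, 720]);
translate([148, 60, 623]) cube([1280, 88, 97]);
translate([148, 765, 623]) cube([1280, 88, 97]);
translate([60, 148, 623]) cube([88, 617, 97]);
translate([1428, 148, 623]) cube([88, 617, 97]);


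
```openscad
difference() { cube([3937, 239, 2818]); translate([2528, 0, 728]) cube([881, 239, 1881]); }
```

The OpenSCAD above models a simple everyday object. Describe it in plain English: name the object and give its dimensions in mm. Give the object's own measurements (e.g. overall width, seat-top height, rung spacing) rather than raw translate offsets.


A wall 3937 mm long (x), 239 mm thick (y), 2818 mm tall, with a rectangular window opening cut through it. The opening is 881 mm wide and 1881 mm tall; its sill is at z = 728 mm and its near (−x) edge is 2528 mm from the wall's −x end. The opening passes through the full wall thickness.


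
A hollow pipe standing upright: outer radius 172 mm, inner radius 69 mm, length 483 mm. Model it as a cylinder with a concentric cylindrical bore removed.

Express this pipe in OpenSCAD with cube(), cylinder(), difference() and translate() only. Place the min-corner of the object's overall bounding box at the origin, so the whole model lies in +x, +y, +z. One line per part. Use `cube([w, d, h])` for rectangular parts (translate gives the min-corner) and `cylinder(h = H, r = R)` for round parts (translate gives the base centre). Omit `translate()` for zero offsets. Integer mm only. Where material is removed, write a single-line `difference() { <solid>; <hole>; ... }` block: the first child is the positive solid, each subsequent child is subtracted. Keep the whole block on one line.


difference() { translate([172, 172, 0]) cylinder(h = 483, r = 172); translate([172, 172, 0]) cylinder(h = 483, r = 69); }


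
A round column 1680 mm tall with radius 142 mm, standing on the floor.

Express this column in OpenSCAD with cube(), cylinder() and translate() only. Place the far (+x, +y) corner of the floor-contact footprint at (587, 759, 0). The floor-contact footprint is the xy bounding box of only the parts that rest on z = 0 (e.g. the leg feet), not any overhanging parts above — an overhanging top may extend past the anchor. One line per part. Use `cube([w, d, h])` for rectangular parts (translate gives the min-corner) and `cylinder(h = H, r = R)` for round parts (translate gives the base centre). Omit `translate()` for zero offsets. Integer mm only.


translate([445, 617, 0]) cylinder(h = 1680, r = 142);


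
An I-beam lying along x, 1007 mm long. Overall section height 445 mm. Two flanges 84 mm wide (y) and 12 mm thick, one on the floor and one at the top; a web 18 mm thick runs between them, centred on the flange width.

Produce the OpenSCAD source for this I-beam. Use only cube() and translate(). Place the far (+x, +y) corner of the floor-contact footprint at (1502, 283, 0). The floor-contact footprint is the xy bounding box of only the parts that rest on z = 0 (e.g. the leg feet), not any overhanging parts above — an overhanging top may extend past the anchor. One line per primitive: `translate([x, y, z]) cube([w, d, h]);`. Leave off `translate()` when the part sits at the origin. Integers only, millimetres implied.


translate([495, 199, 0]) cube([1007, 84, 12]);
translate([495, 232, 12]) cube([1007, 18, 421]);
translate([495, 199, 433]) cube([1007, 84, 12]);


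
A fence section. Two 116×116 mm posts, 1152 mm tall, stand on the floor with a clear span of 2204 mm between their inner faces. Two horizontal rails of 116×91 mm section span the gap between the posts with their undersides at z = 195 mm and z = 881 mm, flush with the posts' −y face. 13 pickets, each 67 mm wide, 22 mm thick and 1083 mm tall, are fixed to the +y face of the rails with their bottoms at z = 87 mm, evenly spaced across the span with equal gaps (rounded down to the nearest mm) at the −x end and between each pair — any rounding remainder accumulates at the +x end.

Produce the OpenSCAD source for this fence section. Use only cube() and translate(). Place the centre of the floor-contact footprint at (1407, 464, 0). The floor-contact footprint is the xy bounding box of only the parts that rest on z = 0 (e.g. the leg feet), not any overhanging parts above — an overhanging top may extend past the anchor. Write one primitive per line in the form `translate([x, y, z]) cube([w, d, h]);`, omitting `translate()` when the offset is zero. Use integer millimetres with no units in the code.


translate([189, 406, 0]) cube([116, 116, 1152]);
translate([2509, 406, 0]) cube([116, 116, 1152]);
translate([305, 406, 195]) cube([2204, 116, 91]);
translate([305, 406, 881]) cube([2204, 116, 91]);
translate([400, 522, 87]) cube([67, 22, 1083]);
translate([562, 522, 87]) cube([67, 22, 1083]);
translate([724, 522, 87]) cube([67, 22, 1083]);
translate([886, 522, 87]) cube([67, 22, 1083]);
translate([1048, 522, 87]) cube([67, 22, 1083]);
translate([1210, 522, 87]) cube([67, 22, 1083]);
translate([1372, 522, 87]) cube([67, 22, 1083]);
translate([1534, 522, 87]) cube([67, 22, 1083]);
translate([1696, 522, 87]) cube([67, 22, 1083]);
translate([1858, 522, 87]) cube([67, 22, 1083]);
translate([2020, 522, 87]) cube([67, 22, 1083]);
translate([2182, 522, 87]) cube([67, 22, 1083]);
translate([2344, 522, 87]) cube([67, 22, 1083]);


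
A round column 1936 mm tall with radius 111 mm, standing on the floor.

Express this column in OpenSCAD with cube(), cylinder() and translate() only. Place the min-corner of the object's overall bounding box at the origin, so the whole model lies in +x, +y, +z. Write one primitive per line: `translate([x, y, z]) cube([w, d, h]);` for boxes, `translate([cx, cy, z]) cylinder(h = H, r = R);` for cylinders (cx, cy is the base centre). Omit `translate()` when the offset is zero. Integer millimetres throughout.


translate([111, 111, 0]) cylinder(h = 1936, r = 111);


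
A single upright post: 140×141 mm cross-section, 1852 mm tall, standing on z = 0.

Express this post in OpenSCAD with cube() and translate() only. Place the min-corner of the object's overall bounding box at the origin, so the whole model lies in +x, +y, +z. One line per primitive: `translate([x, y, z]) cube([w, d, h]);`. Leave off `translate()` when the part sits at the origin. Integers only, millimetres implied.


cube([140, 141, 1852]);


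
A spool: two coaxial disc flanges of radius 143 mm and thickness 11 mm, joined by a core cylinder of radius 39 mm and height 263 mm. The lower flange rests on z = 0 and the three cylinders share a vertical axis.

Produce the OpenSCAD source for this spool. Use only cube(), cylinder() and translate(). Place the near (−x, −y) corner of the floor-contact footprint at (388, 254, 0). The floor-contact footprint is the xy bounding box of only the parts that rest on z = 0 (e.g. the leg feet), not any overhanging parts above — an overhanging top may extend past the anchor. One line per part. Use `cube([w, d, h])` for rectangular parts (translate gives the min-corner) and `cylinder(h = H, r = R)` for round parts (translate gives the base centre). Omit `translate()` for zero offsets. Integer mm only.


translate([531, 397, 0]) cylinder(h = 11, r = 143);
translate([531, 397, 11]) cylinder(h = 263, r = 39);
translate([531, 397, 274]) cylinder(h = 11, r = 143);


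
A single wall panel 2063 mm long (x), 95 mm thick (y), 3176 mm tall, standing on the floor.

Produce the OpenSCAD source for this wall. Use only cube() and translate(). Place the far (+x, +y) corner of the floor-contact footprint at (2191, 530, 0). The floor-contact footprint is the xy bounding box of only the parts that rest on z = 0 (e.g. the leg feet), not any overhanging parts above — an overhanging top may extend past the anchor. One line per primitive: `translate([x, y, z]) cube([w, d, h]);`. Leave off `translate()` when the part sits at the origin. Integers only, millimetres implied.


translate([128, 435, 0]) cube([2063, 95, 3176]);


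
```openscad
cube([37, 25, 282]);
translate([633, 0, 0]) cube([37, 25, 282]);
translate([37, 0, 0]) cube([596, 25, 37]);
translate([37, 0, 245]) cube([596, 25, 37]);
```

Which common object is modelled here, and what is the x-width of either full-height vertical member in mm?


A picture frame. The border width is 37 mm.

Four thin pieces enclosing a rectangular opening — a picture frame. The two full-height stiles are 282 mm tall; the top rail sits at z = 245 and is 37 mm tall, so the border above the opening is 282 − 245 = 37 mm, matching the stile x-width.


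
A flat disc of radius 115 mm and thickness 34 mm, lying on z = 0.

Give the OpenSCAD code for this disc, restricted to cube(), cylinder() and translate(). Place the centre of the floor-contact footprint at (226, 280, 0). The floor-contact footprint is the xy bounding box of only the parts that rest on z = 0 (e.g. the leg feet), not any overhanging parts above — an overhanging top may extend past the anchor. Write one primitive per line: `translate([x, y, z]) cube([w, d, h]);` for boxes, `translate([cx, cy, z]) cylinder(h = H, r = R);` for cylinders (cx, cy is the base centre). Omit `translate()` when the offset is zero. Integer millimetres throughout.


translate([226, 280, 0]) cylinder(h = 34, r = 115);


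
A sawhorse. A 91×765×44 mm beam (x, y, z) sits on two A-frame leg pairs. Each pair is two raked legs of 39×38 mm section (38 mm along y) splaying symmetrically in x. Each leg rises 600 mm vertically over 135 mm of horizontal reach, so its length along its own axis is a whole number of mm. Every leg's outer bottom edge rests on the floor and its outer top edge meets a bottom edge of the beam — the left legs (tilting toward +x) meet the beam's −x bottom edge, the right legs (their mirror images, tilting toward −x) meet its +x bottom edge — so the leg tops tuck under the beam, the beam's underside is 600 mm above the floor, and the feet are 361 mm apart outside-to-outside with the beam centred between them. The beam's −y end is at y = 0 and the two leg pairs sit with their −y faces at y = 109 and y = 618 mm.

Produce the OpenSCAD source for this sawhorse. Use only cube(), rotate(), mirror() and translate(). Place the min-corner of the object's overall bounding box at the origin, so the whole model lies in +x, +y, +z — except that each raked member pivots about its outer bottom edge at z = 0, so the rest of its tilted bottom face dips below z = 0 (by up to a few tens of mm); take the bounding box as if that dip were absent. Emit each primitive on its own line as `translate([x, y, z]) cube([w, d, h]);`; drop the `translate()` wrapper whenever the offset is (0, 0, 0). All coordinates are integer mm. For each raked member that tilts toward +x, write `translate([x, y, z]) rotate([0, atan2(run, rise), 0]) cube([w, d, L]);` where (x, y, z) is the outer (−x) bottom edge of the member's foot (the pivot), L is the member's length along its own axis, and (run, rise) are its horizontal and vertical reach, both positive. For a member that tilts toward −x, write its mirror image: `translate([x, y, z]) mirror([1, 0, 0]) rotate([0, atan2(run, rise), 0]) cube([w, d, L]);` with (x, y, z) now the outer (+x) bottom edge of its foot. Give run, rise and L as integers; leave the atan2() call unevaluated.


translate([135, 0, 600]) cube([91, 765, 44]);
translate([0, 109, 0]) rotate([0, atan2(135, 600), 0]) cube([39, 38, 615]);
translate([361, 109, 0]) mirror([1, 0, 0]) rotate([0, atan2(135, 600), 0]) cube([39, 38, 615]);
translate([0, 618, 0]) rotate([0, atan2(135, 600), 0]) cube([39, 38, 615]);
translate([361, 618, 0]) mirror([1, 0, 0]) rotate([0, atan2(135, 600), 0]) cube([39, 38, 615]);


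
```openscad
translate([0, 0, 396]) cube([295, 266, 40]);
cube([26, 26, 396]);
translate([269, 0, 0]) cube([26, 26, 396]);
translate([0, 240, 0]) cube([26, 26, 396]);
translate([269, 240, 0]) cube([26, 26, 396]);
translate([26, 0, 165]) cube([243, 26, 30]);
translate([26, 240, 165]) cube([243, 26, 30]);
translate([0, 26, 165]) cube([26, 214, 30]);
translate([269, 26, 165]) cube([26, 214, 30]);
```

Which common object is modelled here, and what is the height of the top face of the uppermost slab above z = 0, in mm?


A stool. The seat height is 436 mm.

A 295×266×40 slab at z = 396 on four corner posts — a stool. The seat top is 396 + 40 = 436 mm.


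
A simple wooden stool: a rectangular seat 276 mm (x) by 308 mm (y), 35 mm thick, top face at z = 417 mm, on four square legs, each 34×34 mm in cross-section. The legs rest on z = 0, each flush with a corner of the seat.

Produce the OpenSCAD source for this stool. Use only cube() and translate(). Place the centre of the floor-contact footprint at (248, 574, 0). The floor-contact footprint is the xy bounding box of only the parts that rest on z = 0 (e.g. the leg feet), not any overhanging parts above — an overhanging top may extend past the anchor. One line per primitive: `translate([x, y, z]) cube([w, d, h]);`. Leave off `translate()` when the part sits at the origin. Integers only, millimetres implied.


// leg_h = 417 - 35 = 382
translate([110, 420, 382]) cube([276, 308, 35]);
translate([110, 420, 0]) cube([34, 34, 382]);
translate([352, 420, 0]) cube([34, 34, 382]);
translate([110, 694, 0]) cube([34, 34, 382]);
translate([352, 694, 0]) cube([34, 34, 382]);


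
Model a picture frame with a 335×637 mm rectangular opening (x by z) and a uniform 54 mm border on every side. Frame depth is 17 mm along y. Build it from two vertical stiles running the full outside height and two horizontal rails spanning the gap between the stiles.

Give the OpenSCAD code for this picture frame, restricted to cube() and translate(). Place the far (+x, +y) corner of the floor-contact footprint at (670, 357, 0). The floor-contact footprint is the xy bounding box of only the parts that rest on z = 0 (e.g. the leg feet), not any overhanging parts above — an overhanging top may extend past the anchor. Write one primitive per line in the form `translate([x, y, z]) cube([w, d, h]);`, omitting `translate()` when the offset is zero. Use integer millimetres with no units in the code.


translate([227, 340, 0]) cube([54, 17, 745]);
translate([616, 340, 0]) cube([54, 17, 745]);
translate([281, 340, 0]) cube([335, 17, 54]);
translate([281, 340, 691]) cube([335, 17, 54]);


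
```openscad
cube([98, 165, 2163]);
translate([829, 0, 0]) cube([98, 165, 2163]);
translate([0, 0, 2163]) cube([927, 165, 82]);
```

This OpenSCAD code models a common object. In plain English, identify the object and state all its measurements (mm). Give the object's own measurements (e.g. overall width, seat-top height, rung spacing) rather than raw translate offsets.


A door frame. The clear opening is 731 mm wide and 2163 mm high. Two 98 mm wide jambs, 165 mm deep, stand either side of the opening from the floor to the top of the opening. A 82 mm thick head sits across the top of both jambs, spanning the full outside width of the frame.


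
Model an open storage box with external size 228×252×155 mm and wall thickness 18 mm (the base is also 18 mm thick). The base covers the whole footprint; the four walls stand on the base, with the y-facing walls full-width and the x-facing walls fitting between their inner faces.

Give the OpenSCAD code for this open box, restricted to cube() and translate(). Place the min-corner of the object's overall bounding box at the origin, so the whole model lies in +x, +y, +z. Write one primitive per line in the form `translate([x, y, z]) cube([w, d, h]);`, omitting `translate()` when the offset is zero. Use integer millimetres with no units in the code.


cube([228, 252, 18]);
translate([0, 0, 18]) cube([228, 18, 137]);
translate([0, 234, 18]) cube([228, 18, 137]);
translate([0, 18, 18]) cube([18, 216, 137]);
translate([210, 18, 18]) cube([18, 216, 137]);


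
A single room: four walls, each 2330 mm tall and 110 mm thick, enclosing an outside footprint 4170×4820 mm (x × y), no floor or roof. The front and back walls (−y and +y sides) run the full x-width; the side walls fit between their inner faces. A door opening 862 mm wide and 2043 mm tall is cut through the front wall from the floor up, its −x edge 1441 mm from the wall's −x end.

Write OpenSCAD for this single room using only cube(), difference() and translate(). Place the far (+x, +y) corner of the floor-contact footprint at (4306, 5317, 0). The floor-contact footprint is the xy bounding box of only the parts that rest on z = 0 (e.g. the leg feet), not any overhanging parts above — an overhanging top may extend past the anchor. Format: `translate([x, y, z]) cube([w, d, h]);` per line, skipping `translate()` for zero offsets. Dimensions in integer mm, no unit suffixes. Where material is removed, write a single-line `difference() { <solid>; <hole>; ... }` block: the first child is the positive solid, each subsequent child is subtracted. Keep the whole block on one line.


difference() { translate([136, 497, 0]) cube([4170, 110, 2330]); translate([1577, 497, 0]) cube([862, 110, 2043]); }
translate([136, 5207, 0]) cube([4170, 110, 2330]);
translate([136, 607, 0]) cube([110, 4600, 2330]);
translate([4196, 607, 0]) cube([110, 4600, 2330]);


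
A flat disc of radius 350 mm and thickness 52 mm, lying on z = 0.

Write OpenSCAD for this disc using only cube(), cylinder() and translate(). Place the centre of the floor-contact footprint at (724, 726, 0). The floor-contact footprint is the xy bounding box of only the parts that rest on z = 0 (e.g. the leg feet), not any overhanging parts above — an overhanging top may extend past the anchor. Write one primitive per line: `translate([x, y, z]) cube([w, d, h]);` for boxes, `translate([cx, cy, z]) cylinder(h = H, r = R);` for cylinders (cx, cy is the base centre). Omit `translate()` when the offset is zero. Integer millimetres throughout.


translate([724, 726, 0]) cylinder(h = 52, r = 350);


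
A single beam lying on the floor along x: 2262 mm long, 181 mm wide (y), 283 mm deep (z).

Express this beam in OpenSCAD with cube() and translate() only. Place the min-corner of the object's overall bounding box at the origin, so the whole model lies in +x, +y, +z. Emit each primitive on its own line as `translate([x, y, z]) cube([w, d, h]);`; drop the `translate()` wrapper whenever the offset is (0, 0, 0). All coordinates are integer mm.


cube([2262, 181, 283]);


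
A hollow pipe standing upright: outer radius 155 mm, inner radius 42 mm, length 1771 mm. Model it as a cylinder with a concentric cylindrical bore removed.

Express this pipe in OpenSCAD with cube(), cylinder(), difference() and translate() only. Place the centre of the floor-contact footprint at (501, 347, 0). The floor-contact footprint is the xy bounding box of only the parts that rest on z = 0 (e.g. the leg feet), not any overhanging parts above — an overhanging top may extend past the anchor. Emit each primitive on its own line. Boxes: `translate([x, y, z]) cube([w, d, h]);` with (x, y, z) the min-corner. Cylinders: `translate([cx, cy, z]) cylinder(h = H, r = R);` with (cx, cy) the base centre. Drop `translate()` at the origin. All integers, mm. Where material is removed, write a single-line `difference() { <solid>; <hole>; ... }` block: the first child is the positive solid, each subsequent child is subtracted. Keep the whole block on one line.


difference() { translate([501, 347, 0]) cylinder(h = 1771, r = 155); translate([501, 347, 0]) cylinder(h = 1771, r = 42); }


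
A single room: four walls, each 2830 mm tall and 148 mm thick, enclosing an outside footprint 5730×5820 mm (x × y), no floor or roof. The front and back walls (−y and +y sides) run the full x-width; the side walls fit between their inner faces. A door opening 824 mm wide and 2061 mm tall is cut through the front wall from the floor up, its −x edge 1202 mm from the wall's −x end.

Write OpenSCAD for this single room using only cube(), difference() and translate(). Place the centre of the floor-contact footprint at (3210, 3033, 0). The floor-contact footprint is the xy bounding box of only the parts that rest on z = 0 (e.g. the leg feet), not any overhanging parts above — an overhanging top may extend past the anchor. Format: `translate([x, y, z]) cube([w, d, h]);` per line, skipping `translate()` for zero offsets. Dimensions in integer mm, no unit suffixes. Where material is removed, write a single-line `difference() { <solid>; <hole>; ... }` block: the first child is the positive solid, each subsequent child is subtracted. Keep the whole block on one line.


difference() { translate([345, 123, 0]) cube([5730, 148, 2830]); translate([1547, 123, 0]) cube([824, 148, 2061]); }
translate([345, 5795, 0]) cube([5730, 148, 2830]);
translate([345, 271, 0]) cube([148, 5524, 2830]);
translate([5927, 271, 0]) cube([148, 5524, 2830]);


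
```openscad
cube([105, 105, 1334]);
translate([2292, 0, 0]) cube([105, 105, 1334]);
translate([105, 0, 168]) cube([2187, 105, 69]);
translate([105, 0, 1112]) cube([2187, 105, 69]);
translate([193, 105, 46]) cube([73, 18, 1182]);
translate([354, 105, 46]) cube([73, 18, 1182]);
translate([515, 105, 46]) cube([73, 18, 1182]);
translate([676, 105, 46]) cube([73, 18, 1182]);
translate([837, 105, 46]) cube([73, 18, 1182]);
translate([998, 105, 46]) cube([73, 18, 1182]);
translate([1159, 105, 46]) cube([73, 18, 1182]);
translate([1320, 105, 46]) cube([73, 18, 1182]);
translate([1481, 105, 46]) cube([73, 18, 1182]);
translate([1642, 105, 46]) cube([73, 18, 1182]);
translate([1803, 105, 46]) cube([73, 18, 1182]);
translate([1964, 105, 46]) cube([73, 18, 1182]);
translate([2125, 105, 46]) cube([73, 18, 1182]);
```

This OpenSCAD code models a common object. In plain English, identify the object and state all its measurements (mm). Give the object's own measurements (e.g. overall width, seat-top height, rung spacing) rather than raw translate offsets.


A fence section. Two 105×105 mm posts, 1334 mm tall, stand on the floor with a clear span of 2187 mm between their inner faces. Two horizontal rails of 105×69 mm section span the gap between the posts with their undersides at z = 168 mm and z = 1112 mm, flush with the posts' −y face. 13 pickets, each 73 mm wide, 18 mm thick and 1182 mm tall, are fixed to the +y face of the rails with their bottoms at z = 46 mm, spaced across the span with a 88 mm gap after the −x post and between neighbouring pickets, with 94 mm left before the +x post.


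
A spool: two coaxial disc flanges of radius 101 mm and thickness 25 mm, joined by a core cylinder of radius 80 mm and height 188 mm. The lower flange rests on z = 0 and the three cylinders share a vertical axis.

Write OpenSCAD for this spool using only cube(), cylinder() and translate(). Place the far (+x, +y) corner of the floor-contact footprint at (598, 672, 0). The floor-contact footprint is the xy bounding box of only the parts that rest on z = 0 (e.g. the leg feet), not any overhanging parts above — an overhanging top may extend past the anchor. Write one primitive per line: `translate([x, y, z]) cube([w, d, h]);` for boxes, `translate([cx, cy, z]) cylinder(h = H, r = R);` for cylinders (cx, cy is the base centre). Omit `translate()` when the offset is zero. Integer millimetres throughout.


translate([497, 571, 0]) cylinder(h = 25, r = 101);
translate([497, 571, 25]) cylinder(h = 188, r = 80);
translate([497, 571, 213]) cylinder(h = 25, r = 101);


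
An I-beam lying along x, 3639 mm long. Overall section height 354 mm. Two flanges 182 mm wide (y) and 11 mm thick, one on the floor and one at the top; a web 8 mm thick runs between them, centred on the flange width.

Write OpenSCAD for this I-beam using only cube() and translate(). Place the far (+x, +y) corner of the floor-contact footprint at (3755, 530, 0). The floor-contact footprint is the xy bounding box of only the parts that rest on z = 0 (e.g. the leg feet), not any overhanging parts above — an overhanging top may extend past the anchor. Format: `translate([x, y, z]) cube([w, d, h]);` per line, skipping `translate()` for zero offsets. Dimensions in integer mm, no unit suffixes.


translate([116, 348, 0]) cube([3639, 182, 11]);
translate([116, 435, 11]) cube([3639, 8, 332]);
translate([116, 348, 343]) cube([3639, 182, 11]);


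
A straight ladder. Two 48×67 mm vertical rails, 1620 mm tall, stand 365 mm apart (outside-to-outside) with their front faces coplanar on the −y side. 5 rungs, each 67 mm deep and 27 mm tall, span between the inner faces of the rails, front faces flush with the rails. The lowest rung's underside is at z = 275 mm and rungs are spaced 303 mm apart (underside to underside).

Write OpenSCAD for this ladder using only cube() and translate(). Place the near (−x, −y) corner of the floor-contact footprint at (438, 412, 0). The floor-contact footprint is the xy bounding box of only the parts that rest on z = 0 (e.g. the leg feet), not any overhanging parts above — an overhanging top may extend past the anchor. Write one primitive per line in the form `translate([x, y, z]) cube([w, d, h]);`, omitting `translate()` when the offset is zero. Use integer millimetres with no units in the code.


// rung span = 365 - 2*48 = 269
// rung[k] z = 275 + k*303
translate([438, 412, 0]) cube([48, 67, 1620]);
translate([755, 412, 0]) cube([48, 67, 1620]);
translate([486, 412, 275]) cube([269, 67, 27]);
translate([486, 412, 578]) cube([269, 67, 27]);
translate([486, 412, 881]) cube([269, 67, 27]);
translate([486, 412, 1184]) cube([269, 67, 27]);
translate([486, 412, 1487]) cube([269, 67, 27]);


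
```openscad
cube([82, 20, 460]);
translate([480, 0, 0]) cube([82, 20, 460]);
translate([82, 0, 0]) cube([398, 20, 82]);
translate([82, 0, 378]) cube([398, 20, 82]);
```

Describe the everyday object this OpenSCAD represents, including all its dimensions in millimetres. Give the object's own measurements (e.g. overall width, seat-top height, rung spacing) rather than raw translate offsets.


A rectangular picture frame lying in the x–z plane (depth along y). The opening is 398 mm wide (x) by 296 mm tall (z), surrounded by a border 82 mm wide on all four sides. The frame is 20 mm deep and is made of two full-height vertical stiles with two horizontal rails fitted between them.


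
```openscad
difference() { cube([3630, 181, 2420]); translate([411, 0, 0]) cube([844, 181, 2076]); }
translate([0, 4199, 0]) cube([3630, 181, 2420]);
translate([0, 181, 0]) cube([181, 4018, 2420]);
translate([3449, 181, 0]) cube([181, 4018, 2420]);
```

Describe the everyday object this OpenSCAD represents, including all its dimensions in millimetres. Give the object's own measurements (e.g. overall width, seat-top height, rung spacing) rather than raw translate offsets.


A single room: four walls, each 2420 mm tall and 181 mm thick, enclosing an outside footprint 3630×4380 mm (x × y), no floor or roof. The front and back walls (−y and +y sides) run the full x-width; the side walls fit between their inner faces. A door opening 844 mm wide and 2076 mm tall is cut through the front wall from the floor up, its −x edge 411 mm from the wall's −x end.


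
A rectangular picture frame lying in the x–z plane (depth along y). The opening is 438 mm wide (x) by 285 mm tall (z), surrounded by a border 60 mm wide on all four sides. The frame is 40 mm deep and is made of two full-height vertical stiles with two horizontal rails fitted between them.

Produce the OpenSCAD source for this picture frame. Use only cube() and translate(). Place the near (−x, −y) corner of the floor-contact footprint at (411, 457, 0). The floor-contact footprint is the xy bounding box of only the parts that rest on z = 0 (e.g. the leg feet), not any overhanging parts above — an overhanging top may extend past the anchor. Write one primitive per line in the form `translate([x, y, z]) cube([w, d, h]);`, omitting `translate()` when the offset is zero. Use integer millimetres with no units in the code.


translate([411, 457, 0]) cube([60, 40, 405]);
translate([909, 457, 0]) cube([60, 40, 405]);
translate([471, 457, 0]) cube([438, 40, 60]);
translate([471, 457, 345]) cube([438, 40, 60]);


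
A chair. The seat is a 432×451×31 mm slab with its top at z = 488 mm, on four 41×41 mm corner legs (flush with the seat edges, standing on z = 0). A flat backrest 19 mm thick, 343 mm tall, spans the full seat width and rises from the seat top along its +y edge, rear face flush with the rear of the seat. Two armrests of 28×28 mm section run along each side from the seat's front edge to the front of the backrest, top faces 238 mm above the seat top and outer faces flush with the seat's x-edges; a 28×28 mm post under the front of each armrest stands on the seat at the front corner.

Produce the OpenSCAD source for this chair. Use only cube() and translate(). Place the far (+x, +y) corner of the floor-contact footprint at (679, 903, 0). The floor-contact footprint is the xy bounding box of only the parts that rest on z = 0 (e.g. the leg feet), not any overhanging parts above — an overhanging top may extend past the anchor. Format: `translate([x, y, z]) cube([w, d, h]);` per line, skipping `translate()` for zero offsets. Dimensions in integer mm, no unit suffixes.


translate([247, 452, 457]) cube([432, 451, 31]);
translate([247, 452, 0]) cube([41, 41, 457]);
translate([638, 452, 0]) cube([41, 41, 457]);
translate([247, 862, 0]) cube([41, 41, 457]);
translate([638, 862, 0]) cube([41, 41, 457]);
translate([247, 884, 488]) cube([432, 19, 343]);
translate([247, 452, 698]) cube([28, 432, 28]);
translate([651, 452, 698]) cube([28, 432, 28]);
translate([247, 452, 488]) cube([28, 28, 210]);
translate([651, 452, 488]) cube([28, 28, 210]);


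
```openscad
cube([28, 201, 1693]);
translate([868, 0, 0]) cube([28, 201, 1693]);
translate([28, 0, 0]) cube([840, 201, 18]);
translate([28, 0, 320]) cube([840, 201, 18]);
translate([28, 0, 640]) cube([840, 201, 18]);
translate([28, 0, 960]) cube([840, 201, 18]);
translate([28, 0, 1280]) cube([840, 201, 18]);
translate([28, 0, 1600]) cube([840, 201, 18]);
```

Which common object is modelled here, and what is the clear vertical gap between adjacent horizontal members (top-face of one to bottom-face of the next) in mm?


A bookshelf. The clear shelf gap is 302 mm.

Two tall side panels with 6 horizontal boards between them — a bookshelf. The first two shelf undersides are at z = 0 and z = 320; with shelf thickness 18, the clear gap is 320 − 0 − 18 = 302 mm.


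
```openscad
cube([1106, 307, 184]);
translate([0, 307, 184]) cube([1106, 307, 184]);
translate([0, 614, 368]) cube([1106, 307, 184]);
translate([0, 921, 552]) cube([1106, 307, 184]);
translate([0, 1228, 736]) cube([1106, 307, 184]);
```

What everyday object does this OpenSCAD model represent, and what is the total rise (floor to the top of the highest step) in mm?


A staircase. The total rise is 920 mm.

5 identical blocks, each offset up and back from the previous — a staircase. Each step is 184 mm tall and there are 5 of them, so the total rise is 5 × 184 = 920 mm.


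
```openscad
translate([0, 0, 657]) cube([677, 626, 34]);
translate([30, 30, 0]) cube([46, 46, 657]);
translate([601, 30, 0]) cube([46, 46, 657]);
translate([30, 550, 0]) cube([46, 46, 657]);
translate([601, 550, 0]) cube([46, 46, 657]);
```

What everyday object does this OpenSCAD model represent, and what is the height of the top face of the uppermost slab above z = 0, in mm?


A table. The table height is 691 mm.

A 677×626×34 slab sits at z = 657 on four 46 mm square posts — a table. The top surface is at 657 + 34 = 691 mm.


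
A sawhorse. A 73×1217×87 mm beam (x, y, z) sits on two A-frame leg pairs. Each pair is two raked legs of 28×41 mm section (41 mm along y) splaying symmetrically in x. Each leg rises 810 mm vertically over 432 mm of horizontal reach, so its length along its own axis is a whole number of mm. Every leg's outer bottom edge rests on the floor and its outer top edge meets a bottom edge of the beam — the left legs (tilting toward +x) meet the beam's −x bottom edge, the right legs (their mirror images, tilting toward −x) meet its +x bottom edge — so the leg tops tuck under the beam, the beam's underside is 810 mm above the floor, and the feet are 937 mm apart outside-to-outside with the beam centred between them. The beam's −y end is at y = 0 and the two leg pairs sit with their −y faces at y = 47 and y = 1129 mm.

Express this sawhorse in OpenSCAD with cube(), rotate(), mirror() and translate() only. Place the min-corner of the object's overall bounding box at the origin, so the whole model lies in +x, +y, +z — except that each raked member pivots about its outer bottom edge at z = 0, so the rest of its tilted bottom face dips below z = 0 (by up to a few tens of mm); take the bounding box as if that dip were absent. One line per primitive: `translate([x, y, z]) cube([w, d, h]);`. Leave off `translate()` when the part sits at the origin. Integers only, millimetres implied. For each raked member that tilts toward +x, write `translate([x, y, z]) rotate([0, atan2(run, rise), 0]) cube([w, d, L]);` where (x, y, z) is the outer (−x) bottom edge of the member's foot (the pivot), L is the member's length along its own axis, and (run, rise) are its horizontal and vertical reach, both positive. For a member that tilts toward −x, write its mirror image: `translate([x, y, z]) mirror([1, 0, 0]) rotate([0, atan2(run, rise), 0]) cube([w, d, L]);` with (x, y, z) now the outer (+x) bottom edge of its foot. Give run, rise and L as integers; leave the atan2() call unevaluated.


// leg length = √(432² + 810²) = 918
// right-leg outer foot x = 2·432 + 73 = 937
// beam min-corner = (432, 0, 810)
translate([432, 0, 810]) cube([73, 1217, 87]);
translate([0, 47, 0]) rotate([0, atan2(432, 810), 0]) cube([28, 41, 918]);
translate([937, 47, 0]) mirror([1, 0, 0]) rotate([0, atan2(432, 810), 0]) cube([28, 41, 918]);
translate([0, 1129, 0]) rotate([0, atan2(432, 810), 0]) cube([28, 41, 918]);
translate([937, 1129, 0]) mirror([1, 0, 0]) rotate([0, atan2(432, 810), 0]) cube([28, 41, 918]);


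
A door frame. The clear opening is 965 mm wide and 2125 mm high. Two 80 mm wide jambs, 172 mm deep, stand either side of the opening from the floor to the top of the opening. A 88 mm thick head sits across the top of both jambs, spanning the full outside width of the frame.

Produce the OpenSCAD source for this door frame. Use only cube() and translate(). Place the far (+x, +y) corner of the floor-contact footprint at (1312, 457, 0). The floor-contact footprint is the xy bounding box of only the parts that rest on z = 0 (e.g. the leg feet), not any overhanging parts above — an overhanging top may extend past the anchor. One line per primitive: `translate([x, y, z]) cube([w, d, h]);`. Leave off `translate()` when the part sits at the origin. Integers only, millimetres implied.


translate([187, 285, 0]) cube([80, 172, 2125]);
translate([1232, 285, 0]) cube([80, 172, 2125]);
translate([187, 285, 2125]) cube([1125, 172, 88]);


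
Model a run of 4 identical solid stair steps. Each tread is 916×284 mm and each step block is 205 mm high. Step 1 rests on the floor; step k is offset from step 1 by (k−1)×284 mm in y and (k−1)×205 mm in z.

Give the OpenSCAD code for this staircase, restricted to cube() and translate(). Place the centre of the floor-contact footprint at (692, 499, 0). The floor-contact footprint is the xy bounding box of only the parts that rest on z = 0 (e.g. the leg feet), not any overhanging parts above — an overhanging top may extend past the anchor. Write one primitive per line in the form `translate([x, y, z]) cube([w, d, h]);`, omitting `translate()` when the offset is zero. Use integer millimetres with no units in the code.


translate([234, 357, 0]) cube([916, 284, 205]);
translate([234, 641, 205]) cube([916, 284, 205]);
translate([234, 925, 410]) cube([916, 284, 205]);
translate([234, 1209, 615]) cube([916, 284, 205]);


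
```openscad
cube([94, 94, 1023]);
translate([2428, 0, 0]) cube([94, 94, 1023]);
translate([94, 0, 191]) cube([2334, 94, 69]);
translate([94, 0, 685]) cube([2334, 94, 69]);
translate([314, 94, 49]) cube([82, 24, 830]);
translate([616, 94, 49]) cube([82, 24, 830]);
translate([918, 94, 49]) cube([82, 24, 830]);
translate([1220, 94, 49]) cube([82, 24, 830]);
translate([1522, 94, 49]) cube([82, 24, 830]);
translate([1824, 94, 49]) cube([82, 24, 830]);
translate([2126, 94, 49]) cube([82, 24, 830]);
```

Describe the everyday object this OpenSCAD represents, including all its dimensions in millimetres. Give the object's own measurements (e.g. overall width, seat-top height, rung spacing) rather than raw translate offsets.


A fence section. Two 94×94 mm posts, 1023 mm tall, stand on the floor with a clear span of 2334 mm between their inner faces. Two horizontal rails of 94×69 mm section span the gap between the posts with their undersides at z = 191 mm and z = 685 mm, flush with the posts' −y face. 7 pickets, each 82 mm wide, 24 mm thick and 830 mm tall, are fixed to the +y face of the rails with their bottoms at z = 49 mm, spaced across the span with a 220 mm gap after the −x post and between neighbouring pickets and before the +x post.
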